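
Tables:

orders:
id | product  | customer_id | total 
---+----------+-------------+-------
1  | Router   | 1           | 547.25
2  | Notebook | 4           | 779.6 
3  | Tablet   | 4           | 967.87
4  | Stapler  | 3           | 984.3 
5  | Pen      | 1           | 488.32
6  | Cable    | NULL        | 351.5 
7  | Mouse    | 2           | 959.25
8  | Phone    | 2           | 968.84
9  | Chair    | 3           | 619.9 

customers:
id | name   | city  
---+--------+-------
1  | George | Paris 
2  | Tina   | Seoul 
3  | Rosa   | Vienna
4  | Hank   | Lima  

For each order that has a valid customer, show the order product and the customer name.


INNER JOIN keeps only orders rows whose customer_id matches an id in customers. Walk through each order:
  - order 1 (Router): customer_id=1 -> matches George
  - order 2 (Notebook): customer_id=4 -> matches Hank
  - order 3 (Tablet): customer_id=4 -> matches Hank
  - order 4 (Stapler): customer_id=3 -> matches Rosa
  - order 5 (Pen): customer_id=1 -> matches George
  - order 6 (Cable): customer_id=NULL, no match -> dropped
  - order 7 (Mouse): customer_id=2 -> matches Tina
  - order 8 (Phone): customer_id=2 -> matches Tina
  - order 9 (Chair): customer_id=3 -> matches Rosa
So 1 of 9 rows is dropped.

SQL:
SELECT a.product, b.name AS customer
FROM orders a
INNER JOIN customers b ON a.customer_id = b.id

Result:
product  | customer
---------+---------
Router   | George  
Notebook | Hank    
Tablet   | Hank    
Stapler  | Rosa    
Pen      | George  
Mouse    | Tina    
Phone    | Tina    
Chair    | Rosa    


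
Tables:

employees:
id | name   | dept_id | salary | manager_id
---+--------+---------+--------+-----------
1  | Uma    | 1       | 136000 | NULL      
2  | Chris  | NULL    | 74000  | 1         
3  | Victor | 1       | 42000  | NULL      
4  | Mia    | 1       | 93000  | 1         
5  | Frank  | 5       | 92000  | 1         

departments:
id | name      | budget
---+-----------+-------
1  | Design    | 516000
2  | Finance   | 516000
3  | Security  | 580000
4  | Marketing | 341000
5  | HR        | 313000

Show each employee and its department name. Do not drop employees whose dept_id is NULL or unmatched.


LEFT JOIN keeps every row from employees (the left table); where dept_id has no match in departments, the department columns become NULL. Walk through each employee:
  - employee 1 (Uma): dept_id=1 -> matches Design
  - employee 2 (Chris): dept_id=NULL, no match -> kept with NULL
  - employee 3 (Victor): dept_id=1 -> matches Design
  - employee 4 (Mia): dept_id=1 -> matches Design
  - employee 5 (Frank): dept_id=5 -> matches HR
All 5 rows appear; 1 has NULL department.

SQL:
SELECT a.name, b.name AS department
FROM employees a
LEFT JOIN departments b ON a.dept_id = b.id

Result:
name   | department
-------+-----------
Uma    | Design    
Chris  | NULL      
Victor | Design    
Mia    | Design    
Frank  | HR        


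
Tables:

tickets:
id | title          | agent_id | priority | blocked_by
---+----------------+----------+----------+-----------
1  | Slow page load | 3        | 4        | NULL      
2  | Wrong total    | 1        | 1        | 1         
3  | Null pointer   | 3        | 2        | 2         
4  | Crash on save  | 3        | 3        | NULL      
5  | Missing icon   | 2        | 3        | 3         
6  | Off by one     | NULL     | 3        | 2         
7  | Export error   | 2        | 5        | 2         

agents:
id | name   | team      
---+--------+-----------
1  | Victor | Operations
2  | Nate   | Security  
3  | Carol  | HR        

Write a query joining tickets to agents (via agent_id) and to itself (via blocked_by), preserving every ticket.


Two LEFT JOINs from the same base table tickets: one to agents via agent_id, one to tickets itself via blocked_by. Both are LEFT so every ticket is preserved.
Match against agents:
  - ticket 1 (Slow page load): agent_id=3 -> matches Carol
  - ticket 2 (Wrong total): agent_id=1 -> matches Victor
  - ticket 3 (Null pointer): agent_id=3 -> matches Carol
  - ticket 4 (Crash on save): agent_id=3 -> matches Carol
  - ticket 5 (Missing icon): agent_id=2 -> matches Nate
  - ticket 6 (Off by one): agent_id=NULL, no match -> kept with NULL
  - ticket 7 (Export error): agent_id=2 -> matches Nate
Match against tickets (self):
  - ticket 1 (Slow page load): blocked_by=NULL -> NULL
  - ticket 2 (Wrong total): blocked_by=1 -> Slow page load
  - ticket 3 (Null pointer): blocked_by=2 -> Wrong total
  - ticket 4 (Crash on save): blocked_by=NULL -> NULL
  - ticket 5 (Missing icon): blocked_by=3 -> Null pointer
  - ticket 6 (Off by one): blocked_by=2 -> Wrong total
  - ticket 7 (Export error): blocked_by=2 -> Wrong total

SQL:
SELECT a.title, b.name AS agent, c.title AS blocked_by
FROM tickets a
LEFT JOIN agents b ON a.agent_id = b.id
LEFT JOIN tickets c ON a.blocked_by = c.id

Result:
title          | agent  | blocked_by    
---------------+--------+---------------
Slow page load | Carol  | NULL          
Wrong total    | Victor | Slow page load
Null pointer   | Carol  | Wrong total   
Crash on save  | Carol  | NULL          
Missing icon   | Nate   | Null pointer  
Off by one     | NULL   | Wrong total   
Export error   | Nate   | Wrong total   


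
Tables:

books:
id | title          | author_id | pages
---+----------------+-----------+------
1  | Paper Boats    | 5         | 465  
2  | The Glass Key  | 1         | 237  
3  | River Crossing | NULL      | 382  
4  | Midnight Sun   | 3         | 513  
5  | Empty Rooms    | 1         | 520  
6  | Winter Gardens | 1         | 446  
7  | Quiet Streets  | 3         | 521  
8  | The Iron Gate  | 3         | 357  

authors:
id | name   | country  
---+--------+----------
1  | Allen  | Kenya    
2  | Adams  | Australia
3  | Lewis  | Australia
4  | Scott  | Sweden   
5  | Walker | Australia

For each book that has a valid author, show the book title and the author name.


INNER JOIN keeps only books rows whose author_id matches an id in authors. Walk through each book:
  - book 1 (Paper Boats): author_id=5 -> matches Walker
  - book 2 (The Glass Key): author_id=1 -> matches Allen
  - book 3 (River Crossing): author_id=NULL, no match -> dropped
  - book 4 (Midnight Sun): author_id=3 -> matches Lewis
  - book 5 (Empty Rooms): author_id=1 -> matches Allen
  - book 6 (Winter Gardens): author_id=1 -> matches Allen
  - book 7 (Quiet Streets): author_id=3 -> matches Lewis
  - book 8 (The Iron Gate): author_id=3 -> matches Lewis
So 1 of 8 rows is dropped.

SQL:
SELECT a.title, b.name AS author
FROM books a
INNER JOIN authors b ON a.author_id = b.id

Result:
title          | author
---------------+-------
Paper Boats    | Walker
The Glass Key  | Allen 
Midnight Sun   | Lewis 
Empty Rooms    | Allen 
Winter Gardens | Allen 
Quiet Streets  | Lewis 
The Iron Gate  | Lewis 


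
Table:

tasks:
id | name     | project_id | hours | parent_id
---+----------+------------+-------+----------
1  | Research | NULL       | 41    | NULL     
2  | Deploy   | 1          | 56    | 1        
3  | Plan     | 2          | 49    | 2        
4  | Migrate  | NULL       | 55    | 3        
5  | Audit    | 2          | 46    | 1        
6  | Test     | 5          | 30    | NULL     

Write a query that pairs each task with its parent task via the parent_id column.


This is a self-join: tasks is joined to a second copy of itself, matching each row's parent_id to another row's id. Use LEFT JOIN so rows with parent_id=NULL are kept.
  - task 1 (Research): parent_id=NULL -> NULL
  - task 2 (Deploy): parent_id=1 -> Research
  - task 3 (Plan): parent_id=2 -> Deploy
  - task 4 (Migrate): parent_id=3 -> Plan
  - task 5 (Audit): parent_id=1 -> Research
  - task 6 (Test): parent_id=NULL -> NULL

SQL:
SELECT a.name AS item, b.name AS parent
FROM tasks a
LEFT JOIN tasks b ON a.parent_id = b.id

Result:
item     | parent  
---------+---------
Research | NULL    
Deploy   | Research
Plan     | Deploy  
Migrate  | Plan    
Audit    | Research
Test     | NULL    


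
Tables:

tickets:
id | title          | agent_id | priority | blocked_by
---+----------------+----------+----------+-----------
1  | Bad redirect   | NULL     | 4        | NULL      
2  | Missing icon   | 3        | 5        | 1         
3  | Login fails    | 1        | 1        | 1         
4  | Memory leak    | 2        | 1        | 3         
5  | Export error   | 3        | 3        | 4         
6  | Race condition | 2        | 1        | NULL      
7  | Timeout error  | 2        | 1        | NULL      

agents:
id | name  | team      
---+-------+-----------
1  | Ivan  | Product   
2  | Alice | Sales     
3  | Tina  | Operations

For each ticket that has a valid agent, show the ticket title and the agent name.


INNER JOIN keeps only tickets rows whose agent_id matches an id in agents. Walk through each ticket:
  - ticket 1 (Bad redirect): agent_id=NULL, no match -> dropped
  - ticket 2 (Missing icon): agent_id=3 -> matches Tina
  - ticket 3 (Login fails): agent_id=1 -> matches Ivan
  - ticket 4 (Memory leak): agent_id=2 -> matches Alice
  - ticket 5 (Export error): agent_id=3 -> matches Tina
  - ticket 6 (Race condition): agent_id=2 -> matches Alice
  - ticket 7 (Timeout error): agent_id=2 -> matches Alice
So 1 of 7 rows is dropped.

SQL:
SELECT a.title, b.name AS agent
FROM tickets a
INNER JOIN agents b ON a.agent_id = b.id

Result:
title          | agent
---------------+------
Missing icon   | Tina 
Login fails    | Ivan 
Memory leak    | Alice
Export error   | Tina 
Race condition | Alice
Timeout error  | Alice


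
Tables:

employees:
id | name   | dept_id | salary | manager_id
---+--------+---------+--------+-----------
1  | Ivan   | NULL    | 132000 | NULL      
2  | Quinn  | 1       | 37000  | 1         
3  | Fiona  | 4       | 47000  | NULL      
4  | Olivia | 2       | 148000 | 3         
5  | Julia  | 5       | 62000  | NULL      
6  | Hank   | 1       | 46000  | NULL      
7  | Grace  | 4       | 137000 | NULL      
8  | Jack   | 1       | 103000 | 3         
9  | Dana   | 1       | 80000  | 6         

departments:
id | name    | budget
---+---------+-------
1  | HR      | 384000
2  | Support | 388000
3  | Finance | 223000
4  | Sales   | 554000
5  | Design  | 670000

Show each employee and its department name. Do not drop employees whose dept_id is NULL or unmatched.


LEFT JOIN keeps every row from employees (the left table); where dept_id has no match in departments, the department columns become NULL. Walk through each employee:
  - employee 1 (Ivan): dept_id=NULL, no match -> kept with NULL
  - employee 2 (Quinn): dept_id=1 -> matches HR
  - employee 3 (Fiona): dept_id=4 -> matches Sales
  - employee 4 (Olivia): dept_id=2 -> matches Support
  - employee 5 (Julia): dept_id=5 -> matches Design
  - employee 6 (Hank): dept_id=1 -> matches HR
  - employee 7 (Grace): dept_id=4 -> matches Sales
  - employee 8 (Jack): dept_id=1 -> matches HR
  - employee 9 (Dana): dept_id=1 -> matches HR
All 9 rows appear; 1 has NULL department.

SQL:
SELECT a.name, b.name AS department
FROM employees a
LEFT JOIN departments b ON a.dept_id = b.id

Result:
name   | department
-------+-----------
Ivan   | NULL      
Quinn  | HR        
Fiona  | Sales     
Olivia | Support   
Julia  | Design    
Hank   | HR        
Grace  | Sales     
Jack   | HR        
Dana   | HR        


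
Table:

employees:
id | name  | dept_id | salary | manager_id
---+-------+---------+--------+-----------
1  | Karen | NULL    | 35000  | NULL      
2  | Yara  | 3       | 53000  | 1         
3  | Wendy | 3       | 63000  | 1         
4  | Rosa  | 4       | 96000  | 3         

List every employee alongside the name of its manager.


This is a self-join: employees is joined to a second copy of itself, matching each row's manager_id to another row's id. Use LEFT JOIN so rows with manager_id=NULL are kept.
  - employee 1 (Karen): manager_id=NULL -> NULL
  - employee 2 (Yara): manager_id=1 -> Karen
  - employee 3 (Wendy): manager_id=1 -> Karen
  - employee 4 (Rosa): manager_id=3 -> Wendy

SQL:
SELECT a.name AS item, b.name AS manager
FROM employees a
LEFT JOIN employees b ON a.manager_id = b.id

Result:
item  | manager
------+--------
Karen | NULL   
Yara  | Karen  
Wendy | Karen  
Rosa  | Wendy  


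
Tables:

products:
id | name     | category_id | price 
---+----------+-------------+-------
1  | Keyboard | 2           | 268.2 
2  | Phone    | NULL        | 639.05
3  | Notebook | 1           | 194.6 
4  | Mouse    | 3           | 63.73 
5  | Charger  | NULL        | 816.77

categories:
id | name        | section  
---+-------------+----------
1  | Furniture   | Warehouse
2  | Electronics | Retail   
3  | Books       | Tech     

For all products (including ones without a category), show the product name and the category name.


LEFT JOIN keeps every row from products (the left table); where category_id has no match in categories, the category columns become NULL. Walk through each product:
  - product 1 (Keyboard): category_id=2 -> matches Electronics
  - product 2 (Phone): category_id=NULL, no match -> kept with NULL
  - product 3 (Notebook): category_id=1 -> matches Furniture
  - product 4 (Mouse): category_id=3 -> matches Books
  - product 5 (Charger): category_id=NULL, no match -> kept with NULL
All 5 rows appear; 2 have NULL category.

SQL:
SELECT a.name, b.name AS category
FROM products a
LEFT JOIN categories b ON a.category_id = b.id

Result:
name     | category   
---------+------------
Keyboard | Electronics
Phone    | NULL       
Notebook | Furniture  
Mouse    | Books      
Charger  | NULL       


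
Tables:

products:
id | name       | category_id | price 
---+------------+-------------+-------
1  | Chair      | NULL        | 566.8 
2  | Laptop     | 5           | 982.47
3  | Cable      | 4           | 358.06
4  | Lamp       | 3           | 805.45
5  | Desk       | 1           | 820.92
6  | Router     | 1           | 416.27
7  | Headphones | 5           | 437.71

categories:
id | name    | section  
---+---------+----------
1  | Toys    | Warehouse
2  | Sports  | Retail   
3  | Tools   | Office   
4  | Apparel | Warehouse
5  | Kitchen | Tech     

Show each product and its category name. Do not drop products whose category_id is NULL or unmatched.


LEFT JOIN keeps every row from products (the left table); where category_id has no match in categories, the category columns become NULL. Walk through each product:
  - product 1 (Chair): category_id=NULL, no match -> kept with NULL
  - product 2 (Laptop): category_id=5 -> matches Kitchen
  - product 3 (Cable): category_id=4 -> matches Apparel
  - product 4 (Lamp): category_id=3 -> matches Tools
  - product 5 (Desk): category_id=1 -> matches Toys
  - product 6 (Router): category_id=1 -> matches Toys
  - product 7 (Headphones): category_id=5 -> matches Kitchen
All 7 rows appear; 1 has NULL category.

SQL:
SELECT a.name, b.name AS category
FROM products a
LEFT JOIN categories b ON a.category_id = b.id

Result:
name       | category
-----------+---------
Chair      | NULL    
Laptop     | Kitchen 
Cable      | Apparel 
Lamp       | Tools   
Desk       | Toys    
Router     | Toys    
Headphones | Kitchen 


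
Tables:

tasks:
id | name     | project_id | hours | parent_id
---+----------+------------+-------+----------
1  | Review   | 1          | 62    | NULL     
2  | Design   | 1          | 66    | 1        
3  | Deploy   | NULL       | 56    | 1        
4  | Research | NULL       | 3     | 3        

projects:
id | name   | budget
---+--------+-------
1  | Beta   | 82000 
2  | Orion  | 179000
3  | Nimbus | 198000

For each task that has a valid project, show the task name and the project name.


INNER JOIN keeps only tasks rows whose project_id matches an id in projects. Walk through each task:
  - task 1 (Review): project_id=1 -> matches Beta
  - task 2 (Design): project_id=1 -> matches Beta
  - task 3 (Deploy): project_id=NULL, no match -> dropped
  - task 4 (Research): project_id=NULL, no match -> dropped
So 2 of 4 rows are dropped.

SQL:
SELECT a.name, b.name AS project
FROM tasks a
INNER JOIN projects b ON a.project_id = b.id

Result:
name   | project
-------+--------
Review | Beta   
Design | Beta   


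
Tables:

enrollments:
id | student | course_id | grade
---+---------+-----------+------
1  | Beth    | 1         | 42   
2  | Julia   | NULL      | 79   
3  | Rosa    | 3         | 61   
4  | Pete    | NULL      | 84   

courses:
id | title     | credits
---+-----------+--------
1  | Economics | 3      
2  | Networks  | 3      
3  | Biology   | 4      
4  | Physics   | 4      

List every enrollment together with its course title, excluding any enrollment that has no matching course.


INNER JOIN keeps only enrollments rows whose course_id matches an id in courses. Walk through each enrollment:
  - enrollment 1 (Beth): course_id=1 -> matches Economics
  - enrollment 2 (Julia): course_id=NULL, no match -> dropped
  - enrollment 3 (Rosa): course_id=3 -> matches Biology
  - enrollment 4 (Pete): course_id=NULL, no match -> dropped
So 2 of 4 rows are dropped.

SQL:
SELECT a.student, b.title AS course
FROM enrollments a
INNER JOIN courses b ON a.course_id = b.id

Result:
student | course   
--------+----------
Beth    | Economics
Rosa    | Biology  


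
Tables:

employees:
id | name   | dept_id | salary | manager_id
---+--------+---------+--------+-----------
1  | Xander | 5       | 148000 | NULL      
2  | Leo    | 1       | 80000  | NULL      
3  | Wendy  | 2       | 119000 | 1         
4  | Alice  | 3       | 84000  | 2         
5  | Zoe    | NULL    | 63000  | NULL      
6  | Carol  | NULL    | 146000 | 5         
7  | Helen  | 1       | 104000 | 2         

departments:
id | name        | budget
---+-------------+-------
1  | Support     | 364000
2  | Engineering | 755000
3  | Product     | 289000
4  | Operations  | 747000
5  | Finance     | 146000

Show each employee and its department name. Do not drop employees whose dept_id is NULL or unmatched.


LEFT JOIN keeps every row from employees (the left table); where dept_id has no match in departments, the department columns become NULL. Walk through each employee:
  - employee 1 (Xander): dept_id=5 -> matches Finance
  - employee 2 (Leo): dept_id=1 -> matches Support
  - employee 3 (Wendy): dept_id=2 -> matches Engineering
  - employee 4 (Alice): dept_id=3 -> matches Product
  - employee 5 (Zoe): dept_id=NULL, no match -> kept with NULL
  - employee 6 (Carol): dept_id=NULL, no match -> kept with NULL
  - employee 7 (Helen): dept_id=1 -> matches Support
All 7 rows appear; 2 have NULL department.

SQL:
SELECT a.name, b.name AS department
FROM employees a
LEFT JOIN departments b ON a.dept_id = b.id

Result:
name   | department 
-------+------------
Xander | Finance    
Leo    | Support    
Wendy  | Engineering
Alice  | Product    
Zoe    | NULL       
Carol  | NULL       
Helen  | Support    


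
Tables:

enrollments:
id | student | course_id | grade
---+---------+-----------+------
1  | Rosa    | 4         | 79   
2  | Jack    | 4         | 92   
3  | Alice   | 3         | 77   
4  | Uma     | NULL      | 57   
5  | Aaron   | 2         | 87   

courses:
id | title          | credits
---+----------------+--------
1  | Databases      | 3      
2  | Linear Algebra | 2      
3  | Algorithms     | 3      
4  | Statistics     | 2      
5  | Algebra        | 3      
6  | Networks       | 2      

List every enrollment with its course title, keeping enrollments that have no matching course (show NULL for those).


LEFT JOIN keeps every row from enrollments (the left table); where course_id has no match in courses, the course columns become NULL. Walk through each enrollment:
  - enrollment 1 (Rosa): course_id=4 -> matches Statistics
  - enrollment 2 (Jack): course_id=4 -> matches Statistics
  - enrollment 3 (Alice): course_id=3 -> matches Algorithms
  - enrollment 4 (Uma): course_id=NULL, no match -> kept with NULL
  - enrollment 5 (Aaron): course_id=2 -> matches Linear Algebra
All 5 rows appear; 1 has NULL course.

SQL:
SELECT a.student, b.title AS course
FROM enrollments a
LEFT JOIN courses b ON a.course_id = b.id

Result:
student | course        
--------+---------------
Rosa    | Statistics    
Jack    | Statistics    
Alice   | Algorithms    
Uma     | NULL          
Aaron   | Linear Algebra


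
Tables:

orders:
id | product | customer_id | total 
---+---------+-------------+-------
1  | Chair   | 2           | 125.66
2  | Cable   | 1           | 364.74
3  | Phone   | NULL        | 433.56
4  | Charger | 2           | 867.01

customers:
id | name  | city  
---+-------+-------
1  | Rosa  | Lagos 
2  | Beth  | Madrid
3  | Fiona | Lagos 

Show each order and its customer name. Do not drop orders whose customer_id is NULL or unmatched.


LEFT JOIN keeps every row from orders (the left table); where customer_id has no match in customers, the customer columns become NULL. Walk through each order:
  - order 1 (Chair): customer_id=2 -> matches Beth
  - order 2 (Cable): customer_id=1 -> matches Rosa
  - order 3 (Phone): customer_id=NULL, no match -> kept with NULL
  - order 4 (Charger): customer_id=2 -> matches Beth
All 4 rows appear; 1 has NULL customer.

SQL:
SELECT a.product, b.name AS customer
FROM orders a
LEFT JOIN customers b ON a.customer_id = b.id

Result:
product | customer
--------+---------
Chair   | Beth    
Cable   | Rosa    
Phone   | NULL    
Charger | Beth    


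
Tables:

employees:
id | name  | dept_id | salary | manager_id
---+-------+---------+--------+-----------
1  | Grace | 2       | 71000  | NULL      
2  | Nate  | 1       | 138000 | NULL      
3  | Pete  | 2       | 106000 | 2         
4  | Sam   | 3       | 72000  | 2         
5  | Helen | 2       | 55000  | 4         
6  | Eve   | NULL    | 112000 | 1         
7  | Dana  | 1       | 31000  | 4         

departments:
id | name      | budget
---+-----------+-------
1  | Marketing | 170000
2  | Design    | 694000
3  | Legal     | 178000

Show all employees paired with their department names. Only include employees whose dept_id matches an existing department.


INNER JOIN keeps only employees rows whose dept_id matches an id in departments. Walk through each employee:
  - employee 1 (Grace): dept_id=2 -> matches Design
  - employee 2 (Nate): dept_id=1 -> matches Marketing
  - employee 3 (Pete): dept_id=2 -> matches Design
  - employee 4 (Sam): dept_id=3 -> matches Legal
  - employee 5 (Helen): dept_id=2 -> matches Design
  - employee 6 (Eve): dept_id=NULL, no match -> dropped
  - employee 7 (Dana): dept_id=1 -> matches Marketing
So 1 of 7 rows is dropped.

SQL:
SELECT a.name, b.name AS department
FROM employees a
INNER JOIN departments b ON a.dept_id = b.id

Result:
name  | department
------+-----------
Grace | Design    
Nate  | Marketing 
Pete  | Design    
Sam   | Legal     
Helen | Design    
Dana  | Marketing 


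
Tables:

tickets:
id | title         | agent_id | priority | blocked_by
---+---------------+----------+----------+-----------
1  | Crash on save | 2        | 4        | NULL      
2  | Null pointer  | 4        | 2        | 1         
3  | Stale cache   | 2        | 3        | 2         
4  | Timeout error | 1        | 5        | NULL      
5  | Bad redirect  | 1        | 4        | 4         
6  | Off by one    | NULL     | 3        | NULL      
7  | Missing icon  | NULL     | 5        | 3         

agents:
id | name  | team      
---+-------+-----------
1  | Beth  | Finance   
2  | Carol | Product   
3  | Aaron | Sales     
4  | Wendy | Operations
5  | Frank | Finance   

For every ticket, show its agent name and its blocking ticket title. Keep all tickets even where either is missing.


Two LEFT JOINs from the same base table tickets: one to agents via agent_id, one to tickets itself via blocked_by. Both are LEFT so every ticket is preserved.
Match against agents:
  - ticket 1 (Crash on save): agent_id=2 -> matches Carol
  - ticket 2 (Null pointer): agent_id=4 -> matches Wendy
  - ticket 3 (Stale cache): agent_id=2 -> matches Carol
  - ticket 4 (Timeout error): agent_id=1 -> matches Beth
  - ticket 5 (Bad redirect): agent_id=1 -> matches Beth
  - ticket 6 (Off by one): agent_id=NULL, no match -> kept with NULL
  - ticket 7 (Missing icon): agent_id=NULL, no match -> kept with NULL
Match against tickets (self):
  - ticket 1 (Crash on save): blocked_by=NULL -> NULL
  - ticket 2 (Null pointer): blocked_by=1 -> Crash on save
  - ticket 3 (Stale cache): blocked_by=2 -> Null pointer
  - ticket 4 (Timeout error): blocked_by=NULL -> NULL
  - ticket 5 (Bad redirect): blocked_by=4 -> Timeout error
  - ticket 6 (Off by one): blocked_by=NULL -> NULL
  - ticket 7 (Missing icon): blocked_by=3 -> Stale cache

SQL:
SELECT a.title, b.name AS agent, c.title AS blocked_by
FROM tickets a
LEFT JOIN agents b ON a.agent_id = b.id
LEFT JOIN tickets c ON a.blocked_by = c.id

Result:
title         | agent | blocked_by   
--------------+-------+--------------
Crash on save | Carol | NULL         
Null pointer  | Wendy | Crash on save
Stale cache   | Carol | Null pointer 
Timeout error | Beth  | NULL         
Bad redirect  | Beth  | Timeout error
Off by one    | NULL  | NULL         
Missing icon  | NULL  | Stale cache  


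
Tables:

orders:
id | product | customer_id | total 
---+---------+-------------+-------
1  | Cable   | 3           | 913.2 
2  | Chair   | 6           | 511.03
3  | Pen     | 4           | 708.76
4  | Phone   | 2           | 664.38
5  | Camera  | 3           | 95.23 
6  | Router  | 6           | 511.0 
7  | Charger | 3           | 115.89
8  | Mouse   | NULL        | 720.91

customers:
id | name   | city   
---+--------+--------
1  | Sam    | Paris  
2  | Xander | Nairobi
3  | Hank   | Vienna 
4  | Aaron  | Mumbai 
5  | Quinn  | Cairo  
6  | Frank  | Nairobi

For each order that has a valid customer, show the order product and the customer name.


INNER JOIN keeps only orders rows whose customer_id matches an id in customers. Walk through each order:
  - order 1 (Cable): customer_id=3 -> matches Hank
  - order 2 (Chair): customer_id=6 -> matches Frank
  - order 3 (Pen): customer_id=4 -> matches Aaron
  - order 4 (Phone): customer_id=2 -> matches Xander
  - order 5 (Camera): customer_id=3 -> matches Hank
  - order 6 (Router): customer_id=6 -> matches Frank
  - order 7 (Charger): customer_id=3 -> matches Hank
  - order 8 (Mouse): customer_id=NULL, no match -> dropped
So 1 of 8 rows is dropped.

SQL:
SELECT a.product, b.name AS customer
FROM orders a
INNER JOIN customers b ON a.customer_id = b.id

Result:
product | customer
--------+---------
Cable   | Hank    
Chair   | Frank   
Pen     | Aaron   
Phone   | Xander  
Camera  | Hank    
Router  | Frank   
Charger | Hank    


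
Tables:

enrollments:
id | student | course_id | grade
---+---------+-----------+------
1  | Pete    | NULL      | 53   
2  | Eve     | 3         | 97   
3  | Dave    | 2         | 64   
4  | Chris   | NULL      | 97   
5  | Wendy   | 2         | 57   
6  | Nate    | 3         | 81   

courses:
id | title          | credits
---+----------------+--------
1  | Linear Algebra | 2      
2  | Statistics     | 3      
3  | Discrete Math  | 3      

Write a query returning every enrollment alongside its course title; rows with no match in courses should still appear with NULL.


LEFT JOIN keeps every row from enrollments (the left table); where course_id has no match in courses, the course columns become NULL. Walk through each enrollment:
  - enrollment 1 (Pete): course_id=NULL, no match -> kept with NULL
  - enrollment 2 (Eve): course_id=3 -> matches Discrete Math
  - enrollment 3 (Dave): course_id=2 -> matches Statistics
  - enrollment 4 (Chris): course_id=NULL, no match -> kept with NULL
  - enrollment 5 (Wendy): course_id=2 -> matches Statistics
  - enrollment 6 (Nate): course_id=3 -> matches Discrete Math
All 6 rows appear; 2 have NULL course.

SQL:
SELECT a.student, b.title AS course
FROM enrollments a
LEFT JOIN courses b ON a.course_id = b.id

Result:
student | course       
--------+--------------
Pete    | NULL         
Eve     | Discrete Math
Dave    | Statistics   
Chris   | NULL         
Wendy   | Statistics   
Nate    | Discrete Math


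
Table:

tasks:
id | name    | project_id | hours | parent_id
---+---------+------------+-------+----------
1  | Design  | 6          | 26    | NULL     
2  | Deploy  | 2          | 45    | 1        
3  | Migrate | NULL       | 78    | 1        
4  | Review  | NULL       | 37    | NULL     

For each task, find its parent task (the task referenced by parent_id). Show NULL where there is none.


This is a self-join: tasks is joined to a second copy of itself, matching each row's parent_id to another row's id. Use LEFT JOIN so rows with parent_id=NULL are kept.
  - task 1 (Design): parent_id=NULL -> NULL
  - task 2 (Deploy): parent_id=1 -> Design
  - task 3 (Migrate): parent_id=1 -> Design
  - task 4 (Review): parent_id=NULL -> NULL

SQL:
SELECT a.name AS item, b.name AS parent
FROM tasks a
LEFT JOIN tasks b ON a.parent_id = b.id

Result:
item    | parent
--------+-------
Design  | NULL  
Deploy  | Design
Migrate | Design
Review  | NULL  


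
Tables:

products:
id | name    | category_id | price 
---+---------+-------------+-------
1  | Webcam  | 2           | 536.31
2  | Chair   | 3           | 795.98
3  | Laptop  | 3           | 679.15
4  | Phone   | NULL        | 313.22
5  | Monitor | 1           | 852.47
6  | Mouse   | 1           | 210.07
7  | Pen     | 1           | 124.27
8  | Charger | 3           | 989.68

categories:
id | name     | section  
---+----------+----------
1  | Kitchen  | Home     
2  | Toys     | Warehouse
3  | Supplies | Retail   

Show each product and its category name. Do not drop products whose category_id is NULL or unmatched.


LEFT JOIN keeps every row from products (the left table); where category_id has no match in categories, the category columns become NULL. Walk through each product:
  - product 1 (Webcam): category_id=2 -> matches Toys
  - product 2 (Chair): category_id=3 -> matches Supplies
  - product 3 (Laptop): category_id=3 -> matches Supplies
  - product 4 (Phone): category_id=NULL, no match -> kept with NULL
  - product 5 (Monitor): category_id=1 -> matches Kitchen
  - product 6 (Mouse): category_id=1 -> matches Kitchen
  - product 7 (Pen): category_id=1 -> matches Kitchen
  - product 8 (Charger): category_id=3 -> matches Supplies
All 8 rows appear; 1 has NULL category.

SQL:
SELECT a.name, b.name AS category
FROM products a
LEFT JOIN categories b ON a.category_id = b.id

Result:
name    | category
--------+---------
Webcam  | Toys    
Chair   | Supplies
Laptop  | Supplies
Phone   | NULL    
Monitor | Kitchen 
Mouse   | Kitchen 
Pen     | Kitchen 
Charger | Supplies


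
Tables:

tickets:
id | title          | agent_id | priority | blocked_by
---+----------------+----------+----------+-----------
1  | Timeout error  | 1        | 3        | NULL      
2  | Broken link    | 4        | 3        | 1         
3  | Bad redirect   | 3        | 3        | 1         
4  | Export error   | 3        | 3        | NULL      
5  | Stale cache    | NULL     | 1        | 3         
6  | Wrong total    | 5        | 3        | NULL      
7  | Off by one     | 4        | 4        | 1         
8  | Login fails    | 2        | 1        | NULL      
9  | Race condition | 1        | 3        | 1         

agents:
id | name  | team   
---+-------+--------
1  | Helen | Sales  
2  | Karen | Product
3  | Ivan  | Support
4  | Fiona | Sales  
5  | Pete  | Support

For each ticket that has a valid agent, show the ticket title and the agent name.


INNER JOIN keeps only tickets rows whose agent_id matches an id in agents. Walk through each ticket:
  - ticket 1 (Timeout error): agent_id=1 -> matches Helen
  - ticket 2 (Broken link): agent_id=4 -> matches Fiona
  - ticket 3 (Bad redirect): agent_id=3 -> matches Ivan
  - ticket 4 (Export error): agent_id=3 -> matches Ivan
  - ticket 5 (Stale cache): agent_id=NULL, no match -> dropped
  - ticket 6 (Wrong total): agent_id=5 -> matches Pete
  - ticket 7 (Off by one): agent_id=4 -> matches Fiona
  - ticket 8 (Login fails): agent_id=2 -> matches Karen
  - ticket 9 (Race condition): agent_id=1 -> matches Helen
So 1 of 9 rows is dropped.

SQL:
SELECT a.title, b.name AS agent
FROM tickets a
INNER JOIN agents b ON a.agent_id = b.id

Result:
title          | agent
---------------+------
Timeout error  | Helen
Broken link    | Fiona
Bad redirect   | Ivan 
Export error   | Ivan 
Wrong total    | Pete 
Off by one     | Fiona
Login fails    | Karen
Race condition | Helen


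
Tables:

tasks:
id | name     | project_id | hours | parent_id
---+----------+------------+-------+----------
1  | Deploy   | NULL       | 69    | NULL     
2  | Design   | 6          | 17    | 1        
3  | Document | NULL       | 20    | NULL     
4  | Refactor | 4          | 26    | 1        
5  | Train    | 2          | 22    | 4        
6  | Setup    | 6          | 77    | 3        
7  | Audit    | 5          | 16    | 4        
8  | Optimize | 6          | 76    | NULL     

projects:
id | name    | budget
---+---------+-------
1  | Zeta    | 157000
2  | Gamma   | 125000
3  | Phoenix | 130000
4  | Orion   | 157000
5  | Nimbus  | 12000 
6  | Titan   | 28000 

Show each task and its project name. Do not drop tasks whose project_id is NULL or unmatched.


LEFT JOIN keeps every row from tasks (the left table); where project_id has no match in projects, the project columns become NULL. Walk through each task:
  - task 1 (Deploy): project_id=NULL, no match -> kept with NULL
  - task 2 (Design): project_id=6 -> matches Titan
  - task 3 (Document): project_id=NULL, no match -> kept with NULL
  - task 4 (Refactor): project_id=4 -> matches Orion
  - task 5 (Train): project_id=2 -> matches Gamma
  - task 6 (Setup): project_id=6 -> matches Titan
  - task 7 (Audit): project_id=5 -> matches Nimbus
  - task 8 (Optimize): project_id=6 -> matches Titan
All 8 rows appear; 2 have NULL project.

SQL:
SELECT a.name, b.name AS project
FROM tasks a
LEFT JOIN projects b ON a.project_id = b.id

Result:
name     | project
---------+--------
Deploy   | NULL   
Design   | Titan  
Document | NULL   
Refactor | Orion  
Train    | Gamma  
Setup    | Titan  
Audit    | Nimbus 
Optimize | Titan  


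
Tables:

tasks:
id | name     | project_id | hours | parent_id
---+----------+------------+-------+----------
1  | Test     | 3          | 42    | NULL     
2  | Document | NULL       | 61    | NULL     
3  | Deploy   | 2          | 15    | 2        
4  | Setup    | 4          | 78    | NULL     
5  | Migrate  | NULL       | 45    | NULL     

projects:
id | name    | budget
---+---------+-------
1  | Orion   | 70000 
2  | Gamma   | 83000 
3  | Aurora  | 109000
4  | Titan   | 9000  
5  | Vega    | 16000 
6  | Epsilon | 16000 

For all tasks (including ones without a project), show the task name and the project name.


LEFT JOIN keeps every row from tasks (the left table); where project_id has no match in projects, the project columns become NULL. Walk through each task:
  - task 1 (Test): project_id=3 -> matches Aurora
  - task 2 (Document): project_id=NULL, no match -> kept with NULL
  - task 3 (Deploy): project_id=2 -> matches Gamma
  - task 4 (Setup): project_id=4 -> matches Titan
  - task 5 (Migrate): project_id=NULL, no match -> kept with NULL
All 5 rows appear; 2 have NULL project.

SQL:
SELECT a.name, b.name AS project
FROM tasks a
LEFT JOIN projects b ON a.project_id = b.id

Result:
name     | project
---------+--------
Test     | Aurora 
Document | NULL   
Deploy   | Gamma  
Setup    | Titan  
Migrate  | NULL   


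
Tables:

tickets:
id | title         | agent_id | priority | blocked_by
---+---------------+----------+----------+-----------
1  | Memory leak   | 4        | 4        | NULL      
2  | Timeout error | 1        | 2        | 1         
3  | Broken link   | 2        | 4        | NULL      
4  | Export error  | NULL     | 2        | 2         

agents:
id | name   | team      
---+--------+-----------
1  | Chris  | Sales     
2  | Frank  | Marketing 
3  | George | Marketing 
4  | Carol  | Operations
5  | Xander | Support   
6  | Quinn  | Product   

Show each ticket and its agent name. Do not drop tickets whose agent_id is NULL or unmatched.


LEFT JOIN keeps every row from tickets (the left table); where agent_id has no match in agents, the agent columns become NULL. Walk through each ticket:
  - ticket 1 (Memory leak): agent_id=4 -> matches Carol
  - ticket 2 (Timeout error): agent_id=1 -> matches Chris
  - ticket 3 (Broken link): agent_id=2 -> matches Frank
  - ticket 4 (Export error): agent_id=NULL, no match -> kept with NULL
All 4 rows appear; 1 has NULL agent.

SQL:
SELECT a.title, b.name AS agent
FROM tickets a
LEFT JOIN agents b ON a.agent_id = b.id

Result:
title         | agent
--------------+------
Memory leak   | Carol
Timeout error | Chris
Broken link   | Frank
Export error  | NULL 


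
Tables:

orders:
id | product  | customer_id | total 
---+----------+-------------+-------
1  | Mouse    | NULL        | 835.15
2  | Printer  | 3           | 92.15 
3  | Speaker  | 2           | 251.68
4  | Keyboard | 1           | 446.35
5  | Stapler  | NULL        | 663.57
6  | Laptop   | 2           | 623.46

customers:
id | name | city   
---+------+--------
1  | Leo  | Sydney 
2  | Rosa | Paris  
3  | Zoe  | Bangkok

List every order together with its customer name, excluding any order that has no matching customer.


INNER JOIN keeps only orders rows whose customer_id matches an id in customers. Walk through each order:
  - order 1 (Mouse): customer_id=NULL, no match -> dropped
  - order 2 (Printer): customer_id=3 -> matches Zoe
  - order 3 (Speaker): customer_id=2 -> matches Rosa
  - order 4 (Keyboard): customer_id=1 -> matches Leo
  - order 5 (Stapler): customer_id=NULL, no match -> dropped
  - order 6 (Laptop): customer_id=2 -> matches Rosa
So 2 of 6 rows are dropped.

SQL:
SELECT a.product, b.name AS customer
FROM orders a
INNER JOIN customers b ON a.customer_id = b.id

Result:
product  | customer
---------+---------
Printer  | Zoe     
Speaker  | Rosa    
Keyboard | Leo     
Laptop   | Rosa    


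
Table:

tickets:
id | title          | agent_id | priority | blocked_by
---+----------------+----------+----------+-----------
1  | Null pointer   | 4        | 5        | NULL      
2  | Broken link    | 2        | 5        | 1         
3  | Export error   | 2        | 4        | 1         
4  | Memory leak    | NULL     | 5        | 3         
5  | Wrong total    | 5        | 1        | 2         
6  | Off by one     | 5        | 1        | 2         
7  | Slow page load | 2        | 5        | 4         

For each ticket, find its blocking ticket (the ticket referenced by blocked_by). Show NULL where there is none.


This is a self-join: tickets is joined to a second copy of itself, matching each row's blocked_by to another row's id. Use LEFT JOIN so rows with blocked_by=NULL are kept.
  - ticket 1 (Null pointer): blocked_by=NULL -> NULL
  - ticket 2 (Broken link): blocked_by=1 -> Null pointer
  - ticket 3 (Export error): blocked_by=1 -> Null pointer
  - ticket 4 (Memory leak): blocked_by=3 -> Export error
  - ticket 5 (Wrong total): blocked_by=2 -> Broken link
  - ticket 6 (Off by one): blocked_by=2 -> Broken link
  - ticket 7 (Slow page load): blocked_by=4 -> Memory leak

SQL:
SELECT a.title AS item, b.title AS blocked_by
FROM tickets a
LEFT JOIN tickets b ON a.blocked_by = b.id

Result:
item           | blocked_by  
---------------+-------------
Null pointer   | NULL        
Broken link    | Null pointer
Export error   | Null pointer
Memory leak    | Export error
Wrong total    | Broken link 
Off by one     | Broken link 
Slow page load | Memory leak 


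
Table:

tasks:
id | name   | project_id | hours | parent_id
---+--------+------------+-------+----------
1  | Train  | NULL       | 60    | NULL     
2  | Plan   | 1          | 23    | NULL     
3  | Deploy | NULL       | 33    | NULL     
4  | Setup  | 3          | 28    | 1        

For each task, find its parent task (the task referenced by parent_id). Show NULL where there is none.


This is a self-join: tasks is joined to a second copy of itself, matching each row's parent_id to another row's id. Use LEFT JOIN so rows with parent_id=NULL are kept.
  - task 1 (Train): parent_id=NULL -> NULL
  - task 2 (Plan): parent_id=NULL -> NULL
  - task 3 (Deploy): parent_id=NULL -> NULL
  - task 4 (Setup): parent_id=1 -> Train

SQL:
SELECT a.name AS item, b.name AS parent
FROM tasks a
LEFT JOIN tasks b ON a.parent_id = b.id

Result:
item   | parent
-------+-------
Train  | NULL  
Plan   | NULL  
Deploy | NULL  
Setup  | Train 
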